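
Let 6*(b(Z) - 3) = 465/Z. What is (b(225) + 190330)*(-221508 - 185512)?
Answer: -697225300702/9 ≈ -7.7469e+10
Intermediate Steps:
b(Z) = 3 + 155/(2*Z) (b(Z) = 3 + (465/Z)/6 = 3 + 155/(2*Z))
(b(225) + 190330)*(-221508 - 185512) = ((3 + (155/2)/225) + 190330)*(-221508 - 185512) = ((3 + (155/2)*(1/225)) + 190330)*(-407020) = ((3 + 31/90) + 190330)*(-407020) = (301/90 + 190330)*(-407020) = (17130001/90)*(-407020) = -697225300702/9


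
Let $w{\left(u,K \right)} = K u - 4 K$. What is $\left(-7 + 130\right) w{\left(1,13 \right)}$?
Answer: $-4797$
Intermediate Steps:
$w{\left(u,K \right)} = - 4 K + K u$
$\left(-7 + 130\right) w{\left(1,13 \right)} = \left(-7 + 130\right) 13 \left(-4 + 1\right) = 123 \cdot 13 \left(-3\right) = 123 \left(-39\right) = -4797$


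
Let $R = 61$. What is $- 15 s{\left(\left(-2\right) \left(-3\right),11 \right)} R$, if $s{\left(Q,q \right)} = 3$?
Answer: $-2745$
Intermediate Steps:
$- 15 s{\left(\left(-2\right) \left(-3\right),11 \right)} R = \left(-15\right) 3 \cdot 61 = \left(-45\right) 61 = -2745$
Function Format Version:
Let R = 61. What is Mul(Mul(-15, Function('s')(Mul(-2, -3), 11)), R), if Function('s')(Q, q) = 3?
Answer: -2745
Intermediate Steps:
Mul(Mul(-15, Function('s')(Mul(-2, -3), 11)), R) = Mul(Mul(-15, 3), 61) = Mul(-45, 61) = -2745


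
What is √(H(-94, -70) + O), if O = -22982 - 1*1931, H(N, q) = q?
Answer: I*√24983 ≈ 158.06*I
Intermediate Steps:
O = -24913 (O = -22982 - 1931 = -24913)
√(H(-94, -70) + O) = √(-70 - 24913) = √(-24983) = I*√24983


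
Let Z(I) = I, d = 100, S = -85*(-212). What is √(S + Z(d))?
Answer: 2*√4530 ≈ 134.61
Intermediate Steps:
S = 18020
√(S + Z(d)) = √(18020 + 100) = √18120 = 2*√4530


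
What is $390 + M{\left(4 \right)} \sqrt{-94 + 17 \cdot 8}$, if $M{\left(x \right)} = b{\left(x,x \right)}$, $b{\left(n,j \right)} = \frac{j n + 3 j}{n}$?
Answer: $390 + 7 \sqrt{42} \approx 435.37$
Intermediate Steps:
$b{\left(n,j \right)} = \frac{3 j + j n}{n}$
$M{\left(x \right)} = 3 + x$ ($M{\left(x \right)} = \frac{x \left(3 + x\right)}{x} = 3 + x$)
$390 + M{\left(4 \right)} \sqrt{-94 + 17 \cdot 8} = 390 + \left(3 + 4\right) \sqrt{-94 + 17 \cdot 8} = 390 + 7 \sqrt{-94 + 136} = 390 + 7 \sqrt{42}$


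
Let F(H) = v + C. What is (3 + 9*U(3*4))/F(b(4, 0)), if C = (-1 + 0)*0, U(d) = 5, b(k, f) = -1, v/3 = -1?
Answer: -16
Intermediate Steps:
v = -3 (v = 3*(-1) = -3)
C = 0 (C = -1*0 = 0)
F(H) = -3 (F(H) = -3 + 0 = -3)
(3 + 9*U(3*4))/F(b(4, 0)) = (3 + 9*5)/(-3) = (3 + 45)*(-1/3) = 48*(-1/3) = -16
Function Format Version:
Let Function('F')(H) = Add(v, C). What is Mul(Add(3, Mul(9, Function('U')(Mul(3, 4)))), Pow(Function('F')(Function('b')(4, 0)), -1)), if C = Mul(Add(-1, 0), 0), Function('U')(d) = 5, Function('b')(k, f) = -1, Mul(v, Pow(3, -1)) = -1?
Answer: -16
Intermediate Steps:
v = -3 (v = Mul(3, -1) = -3)
C = 0 (C = Mul(-1, 0) = 0)
Function('F')(H) = -3 (Function('F')(H) = Add(-3, 0) = -3)
Mul(Add(3, Mul(9, Function('U')(Mul(3, 4)))), Pow(Function('F')(Function('b')(4, 0)), -1)) = Mul(Add(3, Mul(9, 5)), Pow(-3, -1)) = Mul(Add(3, 45), Rational(-1, 3)) = Mul(48, Rational(-1, 3)) = -16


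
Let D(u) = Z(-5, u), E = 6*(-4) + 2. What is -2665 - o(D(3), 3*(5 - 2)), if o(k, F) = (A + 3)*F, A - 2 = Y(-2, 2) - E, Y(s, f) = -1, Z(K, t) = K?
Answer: -2899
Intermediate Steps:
E = -22 (E = -24 + 2 = -22)
D(u) = -5
A = 23 (A = 2 + (-1 - 1*(-22)) = 2 + (-1 + 22) = 2 + 21 = 23)
o(k, F) = 26*F (o(k, F) = (23 + 3)*F = 26*F)
-2665 - o(D(3), 3*(5 - 2)) = -2665 - 26*3*(5 - 2) = -2665 - 26*3*3 = -2665 - 26*9 = -2665 - 1*234 = -2665 - 234 = -2899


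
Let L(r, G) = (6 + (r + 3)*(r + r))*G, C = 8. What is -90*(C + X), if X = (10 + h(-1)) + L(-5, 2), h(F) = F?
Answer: -6210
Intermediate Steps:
L(r, G) = G*(6 + 2*r*(3 + r)) (L(r, G) = (6 + (3 + r)*(2*r))*G = (6 + 2*r*(3 + r))*G = G*(6 + 2*r*(3 + r)))
X = 61 (X = (10 - 1) + 2*2*(3 + (-5)² + 3*(-5)) = 9 + 2*2*(3 + 25 - 15) = 9 + 2*2*13 = 9 + 52 = 61)
-90*(C + X) = -90*(8 + 61) = -90*69 = -6210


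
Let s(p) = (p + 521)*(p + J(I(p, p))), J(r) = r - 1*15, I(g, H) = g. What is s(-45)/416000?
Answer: -2499/20800 ≈ -0.12014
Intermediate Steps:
J(r) = -15 + r (J(r) = r - 15 = -15 + r)
s(p) = (-15 + 2*p)*(521 + p) (s(p) = (p + 521)*(p + (-15 + p)) = (521 + p)*(-15 + 2*p) = (-15 + 2*p)*(521 + p))
s(-45)/416000 = (-7815 + 2*(-45)**2 + 1027*(-45))/416000 = (-7815 + 2*2025 - 46215)*(1/416000) = (-7815 + 4050 - 46215)*(1/416000) = -49980*1/416000 = -2499/20800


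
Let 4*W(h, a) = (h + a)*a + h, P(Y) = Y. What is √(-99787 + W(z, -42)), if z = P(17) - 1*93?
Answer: I*√98567 ≈ 313.95*I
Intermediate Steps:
z = -76 (z = 17 - 1*93 = 17 - 93 = -76)
W(h, a) = h/4 + a*(a + h)/4 (W(h, a) = ((h + a)*a + h)/4 = ((a + h)*a + h)/4 = (a*(a + h) + h)/4 = (h + a*(a + h))/4 = h/4 + a*(a + h)/4)
√(-99787 + W(z, -42)) = √(-99787 + ((¼)*(-76) + (¼)*(-42)² + (¼)*(-42)*(-76))) = √(-99787 + (-19 + (¼)*1764 + 798)) = √(-99787 + (-19 + 441 + 798)) = √(-99787 + 1220) = √(-98567) = I*√98567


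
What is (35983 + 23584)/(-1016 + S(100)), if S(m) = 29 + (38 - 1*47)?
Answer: -59567/996 ≈ -59.806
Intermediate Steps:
S(m) = 20 (S(m) = 29 + (38 - 47) = 29 - 9 = 20)
(35983 + 23584)/(-1016 + S(100)) = (35983 + 23584)/(-1016 + 20) = 59567/(-996) = 59567*(-1/996) = -59567/996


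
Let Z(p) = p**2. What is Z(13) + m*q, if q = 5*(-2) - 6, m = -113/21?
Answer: 5357/21 ≈ 255.10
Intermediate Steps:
m = -113/21 (m = -113*1/21 = -113/21 ≈ -5.3810)
q = -16 (q = -10 - 6 = -16)
Z(13) + m*q = 13**2 - 113/21*(-16) = 169 + 1808/21 = 5357/21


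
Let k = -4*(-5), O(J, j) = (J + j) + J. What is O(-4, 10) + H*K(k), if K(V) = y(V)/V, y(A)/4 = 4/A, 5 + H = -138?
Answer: -93/25 ≈ -3.7200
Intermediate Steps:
H = -143 (H = -5 - 138 = -143)
y(A) = 16/A (y(A) = 4*(4/A) = 16/A)
O(J, j) = j + 2*J
k = 20
K(V) = 16/V**2 (K(V) = (16/V)/V = 16/V**2)
O(-4, 10) + H*K(k) = (10 + 2*(-4)) - 2288/20**2 = (10 - 8) - 2288/400 = 2 - 143*1/25 = 2 - 143/25 = -93/25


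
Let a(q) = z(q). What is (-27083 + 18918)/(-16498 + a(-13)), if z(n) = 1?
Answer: 8165/16497 ≈ 0.49494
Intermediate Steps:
a(q) = 1
(-27083 + 18918)/(-16498 + a(-13)) = (-27083 + 18918)/(-16498 + 1) = -8165/(-16497) = -8165*(-1/16497) = 8165/16497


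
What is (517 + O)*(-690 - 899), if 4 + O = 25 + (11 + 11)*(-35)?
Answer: 368648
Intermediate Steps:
O = -749 (O = -4 + (25 + (11 + 11)*(-35)) = -4 + (25 + 22*(-35)) = -4 + (25 - 770) = -4 - 745 = -749)
(517 + O)*(-690 - 899) = (517 - 749)*(-690 - 899) = -232*(-1589) = 368648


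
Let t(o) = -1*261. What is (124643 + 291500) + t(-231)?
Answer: 415882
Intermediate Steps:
t(o) = -261
(124643 + 291500) + t(-231) = (124643 + 291500) - 261 = 416143 - 261 = 415882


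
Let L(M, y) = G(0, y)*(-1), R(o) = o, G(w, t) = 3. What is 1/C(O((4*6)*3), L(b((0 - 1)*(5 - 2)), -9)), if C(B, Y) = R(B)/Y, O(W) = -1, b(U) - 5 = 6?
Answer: 3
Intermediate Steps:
b(U) = 11 (b(U) = 5 + 6 = 11)
L(M, y) = -3 (L(M, y) = 3*(-1) = -3)
C(B, Y) = B/Y
1/C(O((4*6)*3), L(b((0 - 1)*(5 - 2)), -9)) = 1/(-1/(-3)) = 1/(-1*(-⅓)) = 1/(⅓) = 3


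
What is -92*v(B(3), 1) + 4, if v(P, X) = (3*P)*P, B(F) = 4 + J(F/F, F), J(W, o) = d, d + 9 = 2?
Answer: -2480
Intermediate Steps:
d = -7 (d = -9 + 2 = -7)
J(W, o) = -7
B(F) = -3 (B(F) = 4 - 7 = -3)
v(P, X) = 3*P²
-92*v(B(3), 1) + 4 = -276*(-3)² + 4 = -276*9 + 4 = -92*27 + 4 = -2484 + 4 = -2480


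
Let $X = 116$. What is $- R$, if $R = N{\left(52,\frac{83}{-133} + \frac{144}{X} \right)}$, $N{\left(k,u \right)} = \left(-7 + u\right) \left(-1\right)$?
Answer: $- \frac{24618}{3857} \approx -6.3827$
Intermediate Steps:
$N{\left(k,u \right)} = 7 - u$
$R = \frac{24618}{3857}$ ($R = 7 - \left(\frac{83}{-133} + \frac{144}{116}\right) = 7 - \left(83 \left(- \frac{1}{133}\right) + 144 \cdot \frac{1}{116}\right) = 7 - \left(- \frac{83}{133} + \frac{36}{29}\right) = 7 - \frac{2381}{3857} = \frac{24618}{3857} \approx 6.3827$)
$- R = \left(-1\right) \frac{24618}{3857} = - \frac{24618}{3857}$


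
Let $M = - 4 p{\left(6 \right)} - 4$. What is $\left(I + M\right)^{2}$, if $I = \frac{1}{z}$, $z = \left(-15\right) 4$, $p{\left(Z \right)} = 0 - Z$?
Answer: $\frac{1437601}{3600} \approx 399.33$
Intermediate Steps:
$p{\left(Z \right)} = - Z$
$z = -60$
$M = 20$ ($M = - 4 \left(\left(-1\right) 6\right) - 4 = \left(-4\right) \left(-6\right) - 4 = 24 - 4 = 20$)
$I = - \frac{1}{60}$ ($I = \frac{1}{-60} = - \frac{1}{60} \approx -0.016667$)
$\left(I + M\right)^{2} = \left(- \frac{1}{60} + 20\right)^{2} = \left(\frac{1199}{60}\right)^{2} = \frac{1437601}{3600}$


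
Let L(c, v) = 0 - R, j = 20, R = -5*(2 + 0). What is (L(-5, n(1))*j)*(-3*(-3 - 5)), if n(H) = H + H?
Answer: 4800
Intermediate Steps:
n(H) = 2*H
R = -10 (R = -5*2 = -10)
L(c, v) = 10 (L(c, v) = 0 - 1*(-10) = 0 + 10 = 10)
(L(-5, n(1))*j)*(-3*(-3 - 5)) = (10*20)*(-3*(-3 - 5)) = 200*(-3*(-8)) = 200*24 = 4800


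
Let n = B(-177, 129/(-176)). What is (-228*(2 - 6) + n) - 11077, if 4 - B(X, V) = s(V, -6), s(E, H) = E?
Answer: -1788207/176 ≈ -10160.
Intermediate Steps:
B(X, V) = 4 - V
n = 833/176 (n = 4 - 129/(-176) = 4 - 129*(-1)/176 = 4 - 1*(-129/176) = 4 + 129/176 = 833/176 ≈ 4.7330)
(-228*(2 - 6) + n) - 11077 = (-228*(2 - 6) + 833/176) - 11077 = (-228*(-4) + 833/176) - 11077 = (-19*(-48) + 833/176) - 11077 = (912 + 833/176) - 11077 = 161345/176 - 11077 = -1788207/176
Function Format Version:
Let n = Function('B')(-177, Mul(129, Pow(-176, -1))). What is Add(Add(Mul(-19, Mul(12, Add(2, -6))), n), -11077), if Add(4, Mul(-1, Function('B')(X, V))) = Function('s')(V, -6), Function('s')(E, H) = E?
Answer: Rational(-1788207, 176) ≈ -10160.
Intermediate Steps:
Function('B')(X, V) = Add(4, Mul(-1, V))
n = Rational(833, 176) (n = Add(4, Mul(-1, Mul(129, Pow(-176, -1)))) = Add(4, Mul(-1, Mul(129, Rational(-1, 176)))) = Add(4, Mul(-1, Rational(-129, 176))) = Add(4, Rational(129, 176)) = Rational(833, 176) ≈ 4.7330)
Add(Add(Mul(-19, Mul(12, Add(2, -6))), n), -11077) = Add(Add(Mul(-19, Mul(12, Add(2, -6))), Rational(833, 176)), -11077) = Add(Add(Mul(-19, Mul(12, -4)), Rational(833, 176)), -11077) = Add(Add(Mul(-19, -48), Rational(833, 176)), -11077) = Add(Add(912, Rational(833, 176)), -11077) = Add(Rational(161345, 176), -11077) = Rational(-1788207, 176)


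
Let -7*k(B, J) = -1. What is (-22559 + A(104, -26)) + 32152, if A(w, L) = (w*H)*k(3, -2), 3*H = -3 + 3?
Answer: 9593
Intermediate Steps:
k(B, J) = 1/7 (k(B, J) = -1/7*(-1) = 1/7)
H = 0 (H = (-3 + 3)/3 = (1/3)*0 = 0)
A(w, L) = 0 (A(w, L) = (w*0)*(1/7) = 0*(1/7) = 0)
(-22559 + A(104, -26)) + 32152 = (-22559 + 0) + 32152 = -22559 + 32152 = 9593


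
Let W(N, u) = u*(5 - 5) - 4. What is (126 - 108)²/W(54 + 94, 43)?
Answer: -81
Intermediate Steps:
W(N, u) = -4 (W(N, u) = u*0 - 4 = 0 - 4 = -4)
(126 - 108)²/W(54 + 94, 43) = (126 - 108)²/(-4) = 18²*(-¼) = 324*(-¼) = -81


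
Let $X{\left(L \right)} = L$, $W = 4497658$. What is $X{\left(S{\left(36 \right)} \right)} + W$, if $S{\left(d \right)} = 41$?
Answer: $4497699$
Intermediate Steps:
$X{\left(S{\left(36 \right)} \right)} + W = 41 + 4497658 = 4497699$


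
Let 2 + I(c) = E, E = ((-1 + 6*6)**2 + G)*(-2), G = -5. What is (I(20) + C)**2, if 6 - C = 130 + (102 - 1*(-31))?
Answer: 7284601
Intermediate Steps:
E = -2440 (E = ((-1 + 6*6)**2 - 5)*(-2) = ((-1 + 36)**2 - 5)*(-2) = (35**2 - 5)*(-2) = (1225 - 5)*(-2) = 1220*(-2) = -2440)
I(c) = -2442 (I(c) = -2 - 2440 = -2442)
C = -257 (C = 6 - (130 + (102 - 1*(-31))) = 6 - (130 + (102 + 31)) = 6 - (130 + 133) = 6 - 1*263 = 6 - 263 = -257)
(I(20) + C)**2 = (-2442 - 257)**2 = (-2699)**2 = 7284601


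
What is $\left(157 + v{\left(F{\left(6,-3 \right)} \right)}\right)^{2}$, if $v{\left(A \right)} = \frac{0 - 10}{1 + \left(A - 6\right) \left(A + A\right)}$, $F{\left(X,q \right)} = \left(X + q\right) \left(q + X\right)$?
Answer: $\frac{2975625}{121} \approx 24592.0$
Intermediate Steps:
$F{\left(X,q \right)} = \left(X + q\right)^{2}$ ($F{\left(X,q \right)} = \left(X + q\right) \left(X + q\right) = \left(X + q\right)^{2}$)
$v{\left(A \right)} = - \frac{10}{1 + 2 A \left(-6 + A\right)}$ ($v{\left(A \right)} = - \frac{10}{1 + \left(-6 + A\right) 2 A} = - \frac{10}{1 + 2 A \left(-6 + A\right)}$)
$\left(157 + v{\left(F{\left(6,-3 \right)} \right)}\right)^{2} = \left(157 - \frac{10}{1 - 12 \left(6 - 3\right)^{2} + 2 \left(\left(6 - 3\right)^{2}\right)^{2}}\right)^{2} = \left(157 - \frac{10}{1 - 12 \cdot 3^{2} + 2 \left(3^{2}\right)^{2}}\right)^{2} = \left(157 - \frac{10}{1 - 108 + 2 \cdot 9^{2}}\right)^{2} = \left(157 - \frac{10}{1 - 108 + 2 \cdot 81}\right)^{2} = \left(157 - \frac{10}{1 - 108 + 162}\right)^{2} = \left(157 - \frac{10}{55}\right)^{2} = \left(157 - \frac{2}{11}\right)^{2} = \left(\frac{1725}{11}\right)^{2} = \frac{2975625}{121}$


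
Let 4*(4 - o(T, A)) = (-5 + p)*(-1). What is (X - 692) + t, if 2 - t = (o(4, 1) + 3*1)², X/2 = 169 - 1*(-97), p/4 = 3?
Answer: -3753/16 ≈ -234.56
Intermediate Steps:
p = 12 (p = 4*3 = 12)
o(T, A) = 23/4 (o(T, A) = 4 - (-5 + 12)*(-1)/4 = 4 - 7*(-1)/4 = 4 - ¼*(-7) = 4 + 7/4 = 23/4)
X = 532 (X = 2*(169 - 1*(-97)) = 2*(169 + 97) = 2*266 = 532)
t = -1193/16 (t = 2 - (23/4 + 3*1)² = 2 - (23/4 + 3)² = 2 - (35/4)² = 2 - 1*1225/16 = 2 - 1225/16 = -1193/16 ≈ -74.563)
(X - 692) + t = (532 - 692) - 1193/16 = -160 - 1193/16 = -3753/16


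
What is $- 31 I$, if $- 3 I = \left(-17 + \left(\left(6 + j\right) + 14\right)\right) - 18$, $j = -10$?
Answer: $- \frac{775}{3} \approx -258.33$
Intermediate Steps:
$I = \frac{25}{3}$ ($I = - \frac{\left(-17 + \left(\left(6 - 10\right) + 14\right)\right) - 18}{3} = - \frac{\left(-17 + \left(-4 + 14\right)\right) - 18}{3} = - \frac{\left(-17 + 10\right) - 18}{3} = - \frac{-7 - 18}{3} = \left(- \frac{1}{3}\right) \left(-25\right) = \frac{25}{3} \approx 8.3333$)
$- 31 I = \left(-31\right) \frac{25}{3} = - \frac{775}{3}$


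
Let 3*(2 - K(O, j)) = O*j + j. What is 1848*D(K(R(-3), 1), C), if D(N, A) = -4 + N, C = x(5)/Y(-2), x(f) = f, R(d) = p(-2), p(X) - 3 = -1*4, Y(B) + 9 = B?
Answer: -3696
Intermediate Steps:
Y(B) = -9 + B
p(X) = -1 (p(X) = 3 - 1*4 = 3 - 4 = -1)
R(d) = -1
K(O, j) = 2 - j/3 - O*j/3 (K(O, j) = 2 - (O*j + j)/3 = 2 - (j + O*j)/3 = 2 + (-j/3 - O*j/3) = 2 - j/3 - O*j/3)
C = -5/11 (C = 5/(-9 - 2) = 5/(-11) = 5*(-1/11) = -5/11 ≈ -0.45455)
1848*D(K(R(-3), 1), C) = 1848*(-4 + (2 - ⅓*1 - ⅓*(-1)*1)) = 1848*(-4 + (2 - ⅓ + ⅓)) = 1848*(-4 + 2) = 1848*(-2) = -3696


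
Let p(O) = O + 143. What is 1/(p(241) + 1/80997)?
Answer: 80997/31102849 ≈ 0.0026042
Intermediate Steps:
p(O) = 143 + O
1/(p(241) + 1/80997) = 1/((143 + 241) + 1/80997) = 1/(384 + 1/80997) = 1/(31102849/80997) = 80997/31102849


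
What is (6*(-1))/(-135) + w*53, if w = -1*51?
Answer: -121633/45 ≈ -2703.0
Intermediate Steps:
w = -51
(6*(-1))/(-135) + w*53 = (6*(-1))/(-135) - 51*53 = -6*(-1/135) - 2703 = 2/45 - 2703 = -121633/45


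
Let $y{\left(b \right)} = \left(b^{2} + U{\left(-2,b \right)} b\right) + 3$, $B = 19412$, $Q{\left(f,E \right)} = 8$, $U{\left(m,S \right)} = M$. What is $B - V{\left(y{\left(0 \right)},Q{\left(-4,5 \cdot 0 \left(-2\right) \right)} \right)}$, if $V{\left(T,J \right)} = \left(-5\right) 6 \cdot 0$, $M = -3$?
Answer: $19412$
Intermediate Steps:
$U{\left(m,S \right)} = -3$
$y{\left(b \right)} = 3 + b^{2} - 3 b$ ($y{\left(b \right)} = \left(b^{2} - 3 b\right) + 3 = 3 + b^{2} - 3 b$)
$V{\left(T,J \right)} = 0$ ($V{\left(T,J \right)} = \left(-30\right) 0 = 0$)
$B - V{\left(y{\left(0 \right)},Q{\left(-4,5 \cdot 0 \left(-2\right) \right)} \right)} = 19412 - 0 = 19412 + 0 = 19412$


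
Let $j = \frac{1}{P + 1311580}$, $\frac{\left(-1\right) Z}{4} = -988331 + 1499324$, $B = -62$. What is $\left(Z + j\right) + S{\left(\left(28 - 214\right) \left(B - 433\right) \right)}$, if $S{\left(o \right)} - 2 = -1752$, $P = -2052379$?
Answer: $- \frac{1515468811879}{740799} \approx -2.0457 \cdot 10^{6}$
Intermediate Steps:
$S{\left(o \right)} = -1750$ ($S{\left(o \right)} = 2 - 1752 = -1750$)
$Z = -2043972$ ($Z = - 4 \left(-988331 + 1499324\right) = \left(-4\right) 510993 = -2043972$)
$j = - \frac{1}{740799}$ ($j = \frac{1}{-2052379 + 1311580} = \frac{1}{-740799} = - \frac{1}{740799} \approx -1.3499 \cdot 10^{-6}$)
$\left(Z + j\right) + S{\left(\left(28 - 214\right) \left(B - 433\right) \right)} = \left(-2043972 - \frac{1}{740799}\right) - 1750 = - \frac{1514172413629}{740799} - 1750 = - \frac{1515468811879}{740799}$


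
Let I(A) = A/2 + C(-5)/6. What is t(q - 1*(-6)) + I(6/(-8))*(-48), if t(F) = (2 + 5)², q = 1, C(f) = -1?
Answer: 75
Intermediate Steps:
I(A) = -⅙ + A/2 (I(A) = A/2 - 1/6 = A*(½) - 1*⅙ = A/2 - ⅙ = -⅙ + A/2)
t(F) = 49 (t(F) = 7² = 49)
t(q - 1*(-6)) + I(6/(-8))*(-48) = 49 + (-⅙ + (6/(-8))/2)*(-48) = 49 + (-⅙ + (6*(-⅛))/2)*(-48) = 49 + (-⅙ + (½)*(-¾))*(-48) = 49 + (-⅙ - 3/8)*(-48) = 49 - 13/24*(-48) = 49 + 26 = 75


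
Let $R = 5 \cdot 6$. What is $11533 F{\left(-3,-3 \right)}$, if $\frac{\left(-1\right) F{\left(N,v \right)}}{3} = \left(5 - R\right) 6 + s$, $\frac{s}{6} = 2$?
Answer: $4774662$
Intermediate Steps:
$R = 30$
$s = 12$ ($s = 6 \cdot 2 = 12$)
$F{\left(N,v \right)} = 414$ ($F{\left(N,v \right)} = - 3 \left(\left(5 - 30\right) 6 + 12\right) = - 3 \left(\left(-25\right) 6 + 12\right) = - 3 \left(-150 + 12\right) = \left(-3\right) \left(-138\right) = 414$)
$11533 F{\left(-3,-3 \right)} = 11533 \cdot 414 = 4774662$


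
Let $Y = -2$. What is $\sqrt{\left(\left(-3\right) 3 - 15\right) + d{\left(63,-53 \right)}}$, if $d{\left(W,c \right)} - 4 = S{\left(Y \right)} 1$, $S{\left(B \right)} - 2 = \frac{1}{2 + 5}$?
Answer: $\frac{5 i \sqrt{35}}{7} \approx 4.2258 i$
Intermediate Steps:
$S{\left(B \right)} = \frac{15}{7}$ ($S{\left(B \right)} = 2 + \frac{1}{2 + 5} = 2 + \frac{1}{7} = \frac{15}{7}$)
$d{\left(W,c \right)} = \frac{43}{7}$ ($d{\left(W,c \right)} = 4 + \frac{15}{7} \cdot 1 = 4 + \frac{15}{7} = \frac{43}{7}$)
$\sqrt{\left(\left(-3\right) 3 - 15\right) + d{\left(63,-53 \right)}} = \sqrt{\left(\left(-3\right) 3 - 15\right) + \frac{43}{7}} = \sqrt{\left(-9 - 15\right) + \frac{43}{7}} = \sqrt{-24 + \frac{43}{7}} = \sqrt{- \frac{125}{7}} = \frac{5 i \sqrt{35}}{7}$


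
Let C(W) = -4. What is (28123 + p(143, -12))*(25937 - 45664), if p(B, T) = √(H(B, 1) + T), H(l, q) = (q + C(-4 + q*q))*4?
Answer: -554782421 - 39454*I*√6 ≈ -5.5478e+8 - 96642.0*I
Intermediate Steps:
H(l, q) = -16 + 4*q (H(l, q) = (q - 4)*4 = (-4 + q)*4 = -16 + 4*q)
p(B, T) = √(-12 + T) (p(B, T) = √((-16 + 4*1) + T) = √((-16 + 4) + T) = √(-12 + T))
(28123 + p(143, -12))*(25937 - 45664) = (28123 + √(-12 - 12))*(25937 - 45664) = (28123 + √(-24))*(-19727) = (28123 + 2*I*√6)*(-19727) = -554782421 - 39454*I*√6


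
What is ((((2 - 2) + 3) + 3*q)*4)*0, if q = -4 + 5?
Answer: 0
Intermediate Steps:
q = 1
((((2 - 2) + 3) + 3*q)*4)*0 = ((((2 - 2) + 3) + 3*1)*4)*0 = (((0 + 3) + 3)*4)*0 = ((3 + 3)*4)*0 = (6*4)*0 = 24*0 = 0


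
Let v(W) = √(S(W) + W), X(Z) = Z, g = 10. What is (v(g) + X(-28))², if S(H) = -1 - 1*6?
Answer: (28 - √3)² ≈ 690.00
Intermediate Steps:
S(H) = -7 (S(H) = -1 - 6 = -7)
v(W) = √(-7 + W)
(v(g) + X(-28))² = (√(-7 + 10) - 28)² = (√3 - 28)² = (-28 + √3)²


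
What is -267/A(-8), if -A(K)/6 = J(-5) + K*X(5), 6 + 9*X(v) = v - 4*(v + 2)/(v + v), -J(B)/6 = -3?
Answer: 4005/1924 ≈ 2.0816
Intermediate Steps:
J(B) = 18 (J(B) = -6*(-3) = 18)
X(v) = -⅔ + v/9 - 2*(2 + v)/(9*v) (X(v) = -⅔ + (v - 4*(v + 2)/(v + v))/9 = -⅔ + (v - 4*(2 + v)/(2*v))/9 = -⅔ + (v - 4*(2 + v)*1/(2*v))/9 = -⅔ + (v - 2*(2 + v)/v)/9 = -⅔ + (v/9 - 2*(2 + v)/(9*v)) = -⅔ + v/9 - 2*(2 + v)/(9*v))
A(K) = -108 + 38*K/15 (A(K) = -6*(18 + K*((⅑)*(-4 + 5*(-8 + 5))/5)) = -6*(18 + K*((⅑)*(⅕)*(-4 + 5*(-3)))) = -6*(18 + K*((⅑)*(⅕)*(-4 - 15))) = -6*(18 + K*((⅑)*(⅕)*(-19))) = -6*(18 + K*(-19/45)) = -6*(18 - 19*K/45) = -108 + 38*K/15)
-267/A(-8) = -267/(-108 + (38/15)*(-8)) = -267/(-108 - 304/15) = -267/(-1924/15) = -267*(-15/1924) = 4005/1924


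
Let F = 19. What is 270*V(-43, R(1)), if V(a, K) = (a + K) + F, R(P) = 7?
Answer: -4590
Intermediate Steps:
V(a, K) = 19 + K + a (V(a, K) = (a + K) + 19 = (K + a) + 19 = 19 + K + a)
270*V(-43, R(1)) = 270*(19 + 7 - 43) = 270*(-17) = -4590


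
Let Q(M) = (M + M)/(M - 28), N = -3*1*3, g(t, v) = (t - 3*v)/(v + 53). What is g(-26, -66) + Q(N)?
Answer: -6130/481 ≈ -12.744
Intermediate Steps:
g(t, v) = (t - 3*v)/(53 + v)
N = -9 (N = -3*3 = -9)
Q(M) = 2*M/(-28 + M) (Q(M) = (2*M)/(-28 + M) = 2*M/(-28 + M))
g(-26, -66) + Q(N) = (-26 - 3*(-66))/(53 - 66) + 2*(-9)/(-28 - 9) = (-26 + 198)/(-13) + 2*(-9)/(-37) = -1/13*172 + 2*(-9)*(-1/37) = -172/13 + 18/37 = -6130/481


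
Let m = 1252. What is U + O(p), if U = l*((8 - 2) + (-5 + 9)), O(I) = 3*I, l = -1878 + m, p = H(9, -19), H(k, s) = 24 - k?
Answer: -6215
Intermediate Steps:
p = 15 (p = 24 - 1*9 = 24 - 9 = 15)
l = -626 (l = -1878 + 1252 = -626)
U = -6260 (U = -626*((8 - 2) + (-5 + 9)) = -626*(6 + 4) = -626*10 = -6260)
U + O(p) = -6260 + 3*15 = -6260 + 45 = -6215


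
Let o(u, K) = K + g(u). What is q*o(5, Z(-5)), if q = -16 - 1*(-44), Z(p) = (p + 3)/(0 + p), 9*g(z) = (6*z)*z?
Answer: 7168/15 ≈ 477.87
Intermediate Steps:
g(z) = 2*z²/3 (g(z) = ((6*z)*z)/9 = (6*z²)/9 = 2*z²/3)
Z(p) = (3 + p)/p
q = 28 (q = -16 + 44 = 28)
o(u, K) = K + 2*u²/3
q*o(5, Z(-5)) = 28*((3 - 5)/(-5) + (⅔)*5²) = 28*(-⅕*(-2) + (⅔)*25) = 28*(⅖ + 50/3) = 28*(256/15) = 7168/15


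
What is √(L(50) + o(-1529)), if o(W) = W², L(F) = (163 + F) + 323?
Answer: √2338377 ≈ 1529.2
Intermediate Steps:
L(F) = 486 + F
√(L(50) + o(-1529)) = √((486 + 50) + (-1529)²) = √(536 + 2337841) = √2338377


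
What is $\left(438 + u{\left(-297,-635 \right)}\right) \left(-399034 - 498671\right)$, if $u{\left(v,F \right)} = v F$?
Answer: $-169695869265$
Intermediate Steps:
$u{\left(v,F \right)} = F v$
$\left(438 + u{\left(-297,-635 \right)}\right) \left(-399034 - 498671\right) = \left(438 - -188595\right) \left(-399034 - 498671\right) = \left(438 + 188595\right) \left(-897705\right) = 189033 \left(-897705\right) = -169695869265$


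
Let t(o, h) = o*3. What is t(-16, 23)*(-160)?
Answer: 7680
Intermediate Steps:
t(o, h) = 3*o
t(-16, 23)*(-160) = (3*(-16))*(-160) = -48*(-160) = 7680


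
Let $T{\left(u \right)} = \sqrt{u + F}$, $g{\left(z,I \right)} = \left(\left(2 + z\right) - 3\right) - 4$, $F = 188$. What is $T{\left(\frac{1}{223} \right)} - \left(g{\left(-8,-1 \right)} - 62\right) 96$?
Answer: $7200 + \frac{5 \sqrt{373971}}{223} \approx 7213.7$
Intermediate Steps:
$g{\left(z,I \right)} = -5 + z$ ($g{\left(z,I \right)} = \left(-1 + z\right) - 4 = -5 + z$)
$T{\left(u \right)} = \sqrt{188 + u}$ ($T{\left(u \right)} = \sqrt{u + 188} = \sqrt{188 + u}$)
$T{\left(\frac{1}{223} \right)} - \left(g{\left(-8,-1 \right)} - 62\right) 96 = \sqrt{188 + \frac{1}{223}} - \left(\left(-5 - 8\right) - 62\right) 96 = \sqrt{188 + \frac{1}{223}} - \left(-13 - 62\right) 96 = \sqrt{\frac{41925}{223}} - \left(-75\right) 96 = \frac{5 \sqrt{373971}}{223} - -7200 = \frac{5 \sqrt{373971}}{223} + 7200 = 7200 + \frac{5 \sqrt{373971}}{223}$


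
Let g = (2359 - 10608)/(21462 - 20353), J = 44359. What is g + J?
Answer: 49185882/1109 ≈ 44352.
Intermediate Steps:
g = -8249/1109 ≈ -7.4382
g + J = -8249/1109 + 44359 = 49185882/1109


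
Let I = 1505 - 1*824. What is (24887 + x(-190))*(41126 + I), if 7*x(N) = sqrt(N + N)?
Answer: 1040450809 + 83614*I*sqrt(95)/7 ≈ 1.0405e+9 + 1.1642e+5*I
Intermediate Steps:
I = 681 (I = 1505 - 824 = 681)
x(N) = sqrt(2)*sqrt(N)/7 (x(N) = sqrt(N + N)/7 = sqrt(2*N)/7 = (sqrt(2)*sqrt(N))/7 = sqrt(2)*sqrt(N)/7)
(24887 + x(-190))*(41126 + I) = (24887 + sqrt(2)*sqrt(-190)/7)*(41126 + 681) = (24887 + sqrt(2)*(I*sqrt(190))/7)*41807 = (24887 + 2*I*sqrt(95)/7)*41807 = 1040450809 + 83614*I*sqrt(95)/7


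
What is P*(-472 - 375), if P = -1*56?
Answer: 47432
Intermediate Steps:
P = -56
P*(-472 - 375) = -56*(-472 - 375) = -56*(-847) = 47432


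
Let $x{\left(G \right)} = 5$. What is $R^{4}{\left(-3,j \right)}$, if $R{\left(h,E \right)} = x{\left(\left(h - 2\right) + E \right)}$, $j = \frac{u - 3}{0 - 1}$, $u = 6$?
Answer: $625$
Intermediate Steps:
$j = -3$ ($j = \frac{6 - 3}{0 - 1} = \frac{3}{-1} = 3 \left(-1\right) = -3$)
$R{\left(h,E \right)} = 5$
$R^{4}{\left(-3,j \right)} = 5^{4} = 625$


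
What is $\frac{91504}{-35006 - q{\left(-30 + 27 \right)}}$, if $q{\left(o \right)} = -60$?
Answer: $- \frac{45752}{17473} \approx -2.6184$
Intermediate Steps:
$\frac{91504}{-35006 - q{\left(-30 + 27 \right)}} = \frac{91504}{-35006 - -60} = \frac{91504}{-35006 + 60} = \frac{91504}{-34946} = 91504 \left(- \frac{1}{34946}\right) = - \frac{45752}{17473}$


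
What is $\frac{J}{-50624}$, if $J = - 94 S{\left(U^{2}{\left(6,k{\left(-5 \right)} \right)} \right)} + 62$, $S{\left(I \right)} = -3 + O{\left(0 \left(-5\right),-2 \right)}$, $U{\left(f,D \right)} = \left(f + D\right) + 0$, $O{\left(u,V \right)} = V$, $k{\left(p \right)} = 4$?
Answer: $- \frac{19}{1808} \approx -0.010509$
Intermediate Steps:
$U{\left(f,D \right)} = D + f$ ($U{\left(f,D \right)} = \left(D + f\right) + 0 = D + f$)
$S{\left(I \right)} = -5$ ($S{\left(I \right)} = -3 - 2 = -5$)
$J = 532$ ($J = \left(-94\right) \left(-5\right) + 62 = 470 + 62 = 532$)
$\frac{J}{-50624} = \frac{532}{-50624} = 532 \left(- \frac{1}{50624}\right) = - \frac{19}{1808}$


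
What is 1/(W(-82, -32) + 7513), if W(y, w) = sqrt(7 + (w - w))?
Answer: 7513/56445162 - sqrt(7)/56445162 ≈ 0.00013306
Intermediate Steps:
W(y, w) = sqrt(7) (W(y, w) = sqrt(7 + 0) = sqrt(7))
1/(W(-82, -32) + 7513) = 1/(sqrt(7) + 7513) = 1/(7513 + sqrt(7))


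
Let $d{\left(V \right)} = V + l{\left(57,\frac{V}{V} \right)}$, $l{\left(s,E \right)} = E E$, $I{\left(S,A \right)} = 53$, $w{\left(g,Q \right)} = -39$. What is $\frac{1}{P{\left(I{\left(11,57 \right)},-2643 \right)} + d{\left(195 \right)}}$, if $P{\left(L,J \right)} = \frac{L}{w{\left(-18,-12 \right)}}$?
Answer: $\frac{39}{7591} \approx 0.0051377$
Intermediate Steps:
$l{\left(s,E \right)} = E^{2}$
$P{\left(L,J \right)} = - \frac{L}{39}$ ($P{\left(L,J \right)} = \frac{L}{-39} = L \left(- \frac{1}{39}\right) = - \frac{L}{39}$)
$d{\left(V \right)} = 1 + V$ ($d{\left(V \right)} = V + \left(\frac{V}{V}\right)^{2} = V + 1^{2} = V + 1 = 1 + V$)
$\frac{1}{P{\left(I{\left(11,57 \right)},-2643 \right)} + d{\left(195 \right)}} = \frac{1}{\left(- \frac{1}{39}\right) 53 + \left(1 + 195\right)} = \frac{1}{- \frac{53}{39} + 196} = \frac{1}{\frac{7591}{39}} = \frac{39}{7591}$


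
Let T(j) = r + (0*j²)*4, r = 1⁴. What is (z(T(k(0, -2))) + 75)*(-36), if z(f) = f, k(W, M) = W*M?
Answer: -2736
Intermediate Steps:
r = 1
k(W, M) = M*W
T(j) = 1 (T(j) = 1 + (0*j²)*4 = 1 + 0*4 = 1 + 0 = 1)
(z(T(k(0, -2))) + 75)*(-36) = (1 + 75)*(-36) = 76*(-36) = -2736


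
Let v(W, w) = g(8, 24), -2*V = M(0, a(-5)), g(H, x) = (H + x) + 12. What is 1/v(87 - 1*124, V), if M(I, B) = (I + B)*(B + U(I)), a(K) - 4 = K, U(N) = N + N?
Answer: 1/44 ≈ 0.022727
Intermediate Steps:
U(N) = 2*N
a(K) = 4 + K
M(I, B) = (B + I)*(B + 2*I) (M(I, B) = (I + B)*(B + 2*I) = (B + I)*(B + 2*I))
g(H, x) = 12 + H + x
V = -½ (V = -((4 - 5)² + 2*0² + 3*(4 - 5)*0)/2 = -((-1)² + 2*0 + 3*(-1)*0)/2 = -(1 + 0 + 0)/2 = -½*1 = -½ ≈ -0.50000)
v(W, w) = 44 (v(W, w) = 12 + 8 + 24 = 44)
1/v(87 - 1*124, V) = 1/44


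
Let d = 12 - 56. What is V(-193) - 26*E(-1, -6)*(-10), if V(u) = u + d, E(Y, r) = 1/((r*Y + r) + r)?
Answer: -841/3 ≈ -280.33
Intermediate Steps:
d = -44
E(Y, r) = 1/(2*r + Y*r) (E(Y, r) = 1/((Y*r + r) + r) = 1/((r + Y*r) + r) = 1/(2*r + Y*r))
V(u) = -44 + u (V(u) = u - 44 = -44 + u)
V(-193) - 26*E(-1, -6)*(-10) = (-44 - 193) - 26/((-6)*(2 - 1))*(-10) = -237 - (-13)/(3*1)*(-10) = -237 - (-13)/3*(-10) = -237 - 26*(-1/6)*(-10) = -237 + (13/3)*(-10) = -237 - 130/3 = -841/3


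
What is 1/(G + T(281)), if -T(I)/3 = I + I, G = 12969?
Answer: 1/11283 ≈ 8.8629e-5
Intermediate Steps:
T(I) = -6*I (T(I) = -3*(I + I) = -6*I)
1/(G + T(281)) = 1/(12969 - 6*281) = 1/(12969 - 1686) = 1/11283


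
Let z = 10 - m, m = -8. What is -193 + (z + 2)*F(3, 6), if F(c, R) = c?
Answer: -133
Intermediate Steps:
z = 18 (z = 10 - 1*(-8) = 10 + 8 = 18)
-193 + (z + 2)*F(3, 6) = -193 + (18 + 2)*3 = -193 + 20*3 = -193 + 60 = -133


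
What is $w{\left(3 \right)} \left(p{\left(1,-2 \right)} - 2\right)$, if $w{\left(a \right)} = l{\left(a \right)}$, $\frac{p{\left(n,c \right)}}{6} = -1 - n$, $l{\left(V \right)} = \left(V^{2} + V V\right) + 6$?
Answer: $-336$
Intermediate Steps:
$l{\left(V \right)} = 6 + 2 V^{2}$ ($l{\left(V \right)} = \left(V^{2} + V^{2}\right) + 6 = 2 V^{2} + 6 = 6 + 2 V^{2}$)
$p{\left(n,c \right)} = -6 - 6 n$ ($p{\left(n,c \right)} = 6 \left(-1 - n\right) = -6 - 6 n$)
$w{\left(a \right)} = 6 + 2 a^{2}$
$w{\left(3 \right)} \left(p{\left(1,-2 \right)} - 2\right) = \left(6 + 2 \cdot 3^{2}\right) \left(\left(-6 - 6\right) - 2\right) = \left(6 + 2 \cdot 9\right) \left(\left(-6 - 6\right) - 2\right) = \left(6 + 18\right) \left(-12 - 2\right) = 24 \left(-14\right) = -336$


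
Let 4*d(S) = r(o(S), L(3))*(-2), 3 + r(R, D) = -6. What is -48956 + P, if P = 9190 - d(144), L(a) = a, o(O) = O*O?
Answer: -79541/2 ≈ -39771.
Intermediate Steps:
o(O) = O**2
r(R, D) = -9 (r(R, D) = -3 - 6 = -9)
d(S) = 9/2 (d(S) = (-9*(-2))/4 = (1/4)*18 = 9/2)
P = 18371/2 (P = 9190 - 1*9/2 = 9190 - 9/2 = 18371/2 ≈ 9185.5)
-48956 + P = -48956 + 18371/2 = -79541/2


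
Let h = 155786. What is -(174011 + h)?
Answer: -329797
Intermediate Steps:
-(174011 + h) = -(174011 + 155786) = -1*329797 = -329797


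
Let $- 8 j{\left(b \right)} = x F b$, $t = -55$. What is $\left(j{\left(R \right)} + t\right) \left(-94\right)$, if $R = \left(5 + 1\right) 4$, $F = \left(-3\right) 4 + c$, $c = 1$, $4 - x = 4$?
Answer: $5170$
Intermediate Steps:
$x = 0$ ($x = 4 - 4 = 0$)
$F = -11$ ($F = \left(-3\right) 4 + 1 = -12 + 1 = -11$)
$R = 24$ ($R = 6 \cdot 4 = 24$)
$j{\left(b \right)} = 0$ ($j{\left(b \right)} = - \frac{0 \left(-11\right) b}{8} = - \frac{0 b}{8} = \left(- \frac{1}{8}\right) 0 = 0$)
$\left(j{\left(R \right)} + t\right) \left(-94\right) = \left(0 - 55\right) \left(-94\right) = \left(-55\right) \left(-94\right) = 5170$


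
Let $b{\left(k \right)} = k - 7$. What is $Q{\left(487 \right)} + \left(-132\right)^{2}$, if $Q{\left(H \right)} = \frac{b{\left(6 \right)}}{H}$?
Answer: $\frac{8485487}{487} \approx 17424.0$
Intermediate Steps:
$b{\left(k \right)} = -7 + k$
$Q{\left(H \right)} = - \frac{1}{H}$ ($Q{\left(H \right)} = \frac{-7 + 6}{H} = - \frac{1}{H}$)
$Q{\left(487 \right)} + \left(-132\right)^{2} = - \frac{1}{487} + \left(-132\right)^{2} = \left(-1\right) \frac{1}{487} + 17424 = - \frac{1}{487} + 17424 = \frac{8485487}{487}$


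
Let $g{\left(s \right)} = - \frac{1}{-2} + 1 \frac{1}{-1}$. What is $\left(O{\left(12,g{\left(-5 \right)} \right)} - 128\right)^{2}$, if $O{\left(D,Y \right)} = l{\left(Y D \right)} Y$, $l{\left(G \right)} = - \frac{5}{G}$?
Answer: $\frac{2374681}{144} \approx 16491.0$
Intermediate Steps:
$g{\left(s \right)} = - \frac{1}{2}$ ($g{\left(s \right)} = \left(-1\right) \left(- \frac{1}{2}\right) + 1 \left(-1\right) = \frac{1}{2} - 1 = - \frac{1}{2}$)
$O{\left(D,Y \right)} = - \frac{5}{D}$ ($O{\left(D,Y \right)} = - \frac{5}{Y D} Y = - \frac{5}{D Y} Y = - \frac{5}{D}$)
$\left(O{\left(12,g{\left(-5 \right)} \right)} - 128\right)^{2} = \left(- \frac{5}{12} - 128\right)^{2} = \left(- \frac{1541}{12}\right)^{2} = \frac{2374681}{144}$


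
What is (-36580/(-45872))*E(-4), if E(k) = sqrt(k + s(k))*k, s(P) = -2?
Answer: -9145*I*sqrt(6)/2867 ≈ -7.8132*I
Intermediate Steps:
E(k) = k*sqrt(-2 + k) (E(k) = sqrt(k - 2)*k = sqrt(-2 + k)*k = k*sqrt(-2 + k))
(-36580/(-45872))*E(-4) = (-36580/(-45872))*(-4*sqrt(-2 - 4)) = (-36580*(-1/45872))*(-4*I*sqrt(6)) = 9145*(-4*I*sqrt(6))/11468 = -9145*I*sqrt(6)/2867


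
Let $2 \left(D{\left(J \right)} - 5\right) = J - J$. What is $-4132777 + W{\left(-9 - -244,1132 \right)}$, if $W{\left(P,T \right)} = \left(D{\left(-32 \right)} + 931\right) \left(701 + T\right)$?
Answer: $-2417089$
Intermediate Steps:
$D{\left(J \right)} = 5$ ($D{\left(J \right)} = 5 + \frac{J - J}{2} = 5 + \frac{1}{2} \cdot 0 = 5 + 0 = 5$)
$W{\left(P,T \right)} = 656136 + 936 T$ ($W{\left(P,T \right)} = \left(5 + 931\right) \left(701 + T\right) = 936 \left(701 + T\right) = 656136 + 936 T$)
$-4132777 + W{\left(-9 - -244,1132 \right)} = -4132777 + \left(656136 + 936 \cdot 1132\right) = -4132777 + \left(656136 + 1059552\right) = -4132777 + 1715688 = -2417089$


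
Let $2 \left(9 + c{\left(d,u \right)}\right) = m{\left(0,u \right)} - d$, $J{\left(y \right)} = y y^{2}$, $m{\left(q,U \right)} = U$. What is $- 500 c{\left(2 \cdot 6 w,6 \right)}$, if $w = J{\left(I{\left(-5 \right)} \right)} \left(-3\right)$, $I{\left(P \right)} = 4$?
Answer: $-573000$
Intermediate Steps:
$J{\left(y \right)} = y^{3}$
$w = -192$ ($w = 4^{3} \left(-3\right) = 64 \left(-3\right) = -192$)
$c{\left(d,u \right)} = -9 + \frac{u}{2} - \frac{d}{2}$ ($c{\left(d,u \right)} = -9 + \frac{u - d}{2} = -9 - \left(\frac{d}{2} - \frac{u}{2}\right) = -9 + \frac{u}{2} - \frac{d}{2}$)
$- 500 c{\left(2 \cdot 6 w,6 \right)} = - 500 \left(-9 + \frac{1}{2} \cdot 6 - \frac{2 \cdot 6 \left(-192\right)}{2}\right) = - 500 \left(-9 + 3 - \frac{12 \left(-192\right)}{2}\right) = - 500 \left(-9 + 3 - -1152\right) = - 500 \left(-9 + 3 + 1152\right) = \left(-500\right) 1146 = -573000$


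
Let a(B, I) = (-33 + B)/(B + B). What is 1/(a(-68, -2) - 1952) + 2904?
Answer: 770637248/265371 ≈ 2904.0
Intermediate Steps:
a(B, I) = (-33 + B)/(2*B) (a(B, I) = (-33 + B)/((2*B)) = (-33 + B)*(1/(2*B)) = (-33 + B)/(2*B))
1/(a(-68, -2) - 1952) + 2904 = 1/((½)*(-33 - 68)/(-68) - 1952) + 2904 = 1/((½)*(-1/68)*(-101) - 1952) + 2904 = 1/(101/136 - 1952) + 2904 = 1/(-265371/136) + 2904 = -136/265371 + 2904 = 770637248/265371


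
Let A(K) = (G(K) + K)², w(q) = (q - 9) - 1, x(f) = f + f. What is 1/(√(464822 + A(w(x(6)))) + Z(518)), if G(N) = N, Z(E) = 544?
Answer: -272/84451 + √464838/168902 ≈ 0.00081580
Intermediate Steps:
x(f) = 2*f
w(q) = -10 + q (w(q) = (-9 + q) - 1 = -10 + q)
A(K) = 4*K² (A(K) = (K + K)² = (2*K)² = 4*K²)
1/(√(464822 + A(w(x(6)))) + Z(518)) = 1/(√(464822 + 4*(-10 + 2*6)²) + 544) = 1/(√(464822 + 4*(-10 + 12)²) + 544) = 1/(√(464822 + 4*2²) + 544) = 1/(√(464822 + 4*4) + 544) = 1/(√(464822 + 16) + 544) = 1/(√464838 + 544) = 1/(544 + √464838)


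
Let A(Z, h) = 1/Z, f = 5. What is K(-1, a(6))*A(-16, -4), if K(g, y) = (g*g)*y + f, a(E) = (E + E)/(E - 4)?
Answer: -11/16 ≈ -0.68750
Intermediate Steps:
a(E) = 2*E/(-4 + E) (a(E) = (2*E)/(-4 + E) = 2*E/(-4 + E))
K(g, y) = 5 + y*g² (K(g, y) = (g*g)*y + 5 = g²*y + 5 = y*g² + 5 = 5 + y*g²)
K(-1, a(6))*A(-16, -4) = (5 + (2*6/(-4 + 6))*(-1)²)/(-16) = (5 + (2*6/2)*1)*(-1/16) = (5 + (2*6*(½))*1)*(-1/16) = (5 + 6*1)*(-1/16) = (5 + 6)*(-1/16) = 11*(-1/16) = -11/16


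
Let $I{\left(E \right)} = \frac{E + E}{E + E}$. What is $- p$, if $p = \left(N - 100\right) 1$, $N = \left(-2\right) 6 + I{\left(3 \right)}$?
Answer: $111$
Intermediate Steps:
$I{\left(E \right)} = 1$ ($I{\left(E \right)} = \frac{2 E}{2 E} = 2 E \frac{1}{2 E} = 1$)
$N = -11$ ($N = \left(-2\right) 6 + 1 = -12 + 1 = -11$)
$p = -111$ ($p = \left(-11 - 100\right) 1 = \left(-111\right) 1 = -111$)
$- p = \left(-1\right) \left(-111\right) = 111$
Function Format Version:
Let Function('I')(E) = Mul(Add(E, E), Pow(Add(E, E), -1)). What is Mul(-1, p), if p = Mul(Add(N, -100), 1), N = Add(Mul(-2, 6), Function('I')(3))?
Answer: 111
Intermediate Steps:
Function('I')(E) = 1 (Function('I')(E) = Mul(Mul(2, E), Pow(Mul(2, E), -1)) = Mul(Mul(2, E), Mul(Rational(1, 2), Pow(E, -1))) = 1)
N = -11 (N = Add(Mul(-2, 6), 1) = Add(-12, 1) = -11)
p = -111 (p = Mul(Add(-11, -100), 1) = Mul(-111, 1) = -111)
Mul(-1, p) = Mul(-1, -111) = 111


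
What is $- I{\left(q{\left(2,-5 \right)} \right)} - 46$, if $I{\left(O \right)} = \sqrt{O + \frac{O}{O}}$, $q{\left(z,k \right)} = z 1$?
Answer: $-46 - \sqrt{3} \approx -47.732$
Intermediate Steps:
$q{\left(z,k \right)} = z$
$I{\left(O \right)} = \sqrt{1 + O}$ ($I{\left(O \right)} = \sqrt{O + 1} = \sqrt{1 + O}$)
$- I{\left(q{\left(2,-5 \right)} \right)} - 46 = - \sqrt{1 + 2} - 46 = - \sqrt{3} - 46 = -46 - \sqrt{3}$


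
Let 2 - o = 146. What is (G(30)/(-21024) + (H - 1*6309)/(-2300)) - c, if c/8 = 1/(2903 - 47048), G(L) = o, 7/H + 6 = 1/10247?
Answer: 8953020637117/3254955866325 ≈ 2.7506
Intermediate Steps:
H = -10247/8783 (H = 7/(-6 + 1/10247) = 7/(-61481/10247) = 7*(-10247/61481) = -10247/8783 ≈ -1.1667)
o = -144 (o = 2 - 1*146 = 2 - 146 = -144)
G(L) = -144
c = -8/44145 (c = 8/(2903 - 47048) = 8/(-44145) = 8*(-1/44145) = -8/44145 ≈ -0.00018122)
(G(30)/(-21024) + (H - 1*6309)/(-2300)) - c = (-144/(-21024) + (-10247/8783 - 1*6309)/(-2300)) - 1*(-8/44145) = (-144*(-1/21024) + (-10247/8783 - 6309)*(-1/2300)) + 8/44145 = (1/146 - 55422194/8783*(-1/2300)) + 8/44145 = (1/146 + 27711097/10100450) + 8/44145 = 1013980153/368666425 + 8/44145 = 8953020637117/3254955866325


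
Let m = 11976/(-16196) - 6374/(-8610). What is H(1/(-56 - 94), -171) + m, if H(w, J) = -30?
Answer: -522913357/17430945 ≈ -29.999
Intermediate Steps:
m = 14993/17430945 (m = 11976*(-1/16196) - 6374*(-1/8610) = -2994/4049 + 3187/4305 = 14993/17430945 ≈ 0.00086014)
H(1/(-56 - 94), -171) + m = -30 + 14993/17430945 = -522913357/17430945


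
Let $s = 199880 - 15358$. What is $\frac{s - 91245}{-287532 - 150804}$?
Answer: $- \frac{93277}{438336} \approx -0.2128$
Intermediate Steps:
$s = 184522$ ($s = 199880 - 15358 = 184522$)
$\frac{s - 91245}{-287532 - 150804} = \frac{184522 - 91245}{-287532 - 150804} = \frac{93277}{-438336} = 93277 \left(- \frac{1}{438336}\right) = - \frac{93277}{438336}$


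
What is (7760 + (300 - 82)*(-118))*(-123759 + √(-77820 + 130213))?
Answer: 2223206676 - 197604*√433 ≈ 2.2191e+9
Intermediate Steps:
(7760 + (300 - 82)*(-118))*(-123759 + √(-77820 + 130213)) = (7760 + 218*(-118))*(-123759 + √52393) = (7760 - 25724)*(-123759 + 11*√433) = -17964*(-123759 + 11*√433) = 2223206676 - 197604*√433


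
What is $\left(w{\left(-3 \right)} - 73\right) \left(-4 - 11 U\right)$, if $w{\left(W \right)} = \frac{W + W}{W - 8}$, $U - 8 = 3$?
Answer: $\frac{99625}{11} \approx 9056.8$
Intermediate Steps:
$U = 11$ ($U = 8 + 3 = 11$)
$w{\left(W \right)} = \frac{2 W}{-8 + W}$
$\left(w{\left(-3 \right)} - 73\right) \left(-4 - 11 U\right) = \left(2 \left(-3\right) \frac{1}{-8 - 3} - 73\right) \left(-4 - 121\right) = \left(2 \left(-3\right) \frac{1}{-11} - 73\right) \left(-4 - 121\right) = \left(2 \left(-3\right) \left(- \frac{1}{11}\right) - 73\right) \left(-125\right) = \left(\frac{6}{11} - 73\right) \left(-125\right) = \left(- \frac{797}{11}\right) \left(-125\right) = \frac{99625}{11}$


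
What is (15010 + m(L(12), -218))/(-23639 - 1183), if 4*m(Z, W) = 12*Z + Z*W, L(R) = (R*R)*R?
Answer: 36991/12411 ≈ 2.9805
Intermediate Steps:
L(R) = R³ (L(R) = R²*R = R³)
m(Z, W) = 3*Z + W*Z/4 (m(Z, W) = (12*Z + Z*W)/4 = (12*Z + W*Z)/4 = 3*Z + W*Z/4)
(15010 + m(L(12), -218))/(-23639 - 1183) = (15010 + (¼)*12³*(12 - 218))/(-23639 - 1183) = (15010 + (¼)*1728*(-206))/(-24822) = (15010 - 88992)*(-1/24822) = -73982*(-1/24822) = 36991/12411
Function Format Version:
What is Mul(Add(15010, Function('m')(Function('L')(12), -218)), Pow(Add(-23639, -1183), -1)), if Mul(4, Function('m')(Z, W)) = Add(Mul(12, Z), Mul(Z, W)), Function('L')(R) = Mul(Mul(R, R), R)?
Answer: Rational(36991, 12411) ≈ 2.9805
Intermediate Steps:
Function('L')(R) = Pow(R, 3) (Function('L')(R) = Mul(Pow(R, 2), R) = Pow(R, 3))
Function('m')(Z, W) = Add(Mul(3, Z), Mul(Rational(1, 4), W, Z)) (Function('m')(Z, W) = Mul(Rational(1, 4), Add(Mul(12, Z), Mul(Z, W))) = Mul(Rational(1, 4), Add(Mul(12, Z), Mul(W, Z))) = Add(Mul(3, Z), Mul(Rational(1, 4), W, Z)))
Mul(Add(15010, Function('m')(Function('L')(12), -218)), Pow(Add(-23639, -1183), -1)) = Mul(Add(15010, Mul(Rational(1, 4), Pow(12, 3), Add(12, -218))), Pow(Add(-23639, -1183), -1)) = Mul(Add(15010, Mul(Rational(1, 4), 1728, -206)), Pow(-24822, -1)) = Mul(Add(15010, -88992), Rational(-1, 24822)) = Mul(-73982, Rational(-1, 24822)) = Rational(36991, 12411)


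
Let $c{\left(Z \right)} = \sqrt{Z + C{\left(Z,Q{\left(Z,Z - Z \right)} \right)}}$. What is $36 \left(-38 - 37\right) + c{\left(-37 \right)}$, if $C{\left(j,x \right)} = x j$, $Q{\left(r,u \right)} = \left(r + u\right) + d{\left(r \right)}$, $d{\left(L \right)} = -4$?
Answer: $-2700 + 2 \sqrt{370} \approx -2661.5$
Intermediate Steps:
$Q{\left(r,u \right)} = -4 + r + u$ ($Q{\left(r,u \right)} = \left(r + u\right) - 4 = -4 + r + u$)
$C{\left(j,x \right)} = j x$
$c{\left(Z \right)} = \sqrt{Z + Z \left(-4 + Z\right)}$ ($c{\left(Z \right)} = \sqrt{Z + Z \left(-4 + Z + \left(Z - Z\right)\right)} = \sqrt{Z + Z \left(-4 + Z + 0\right)} = \sqrt{Z + Z \left(-4 + Z\right)}$)
$36 \left(-38 - 37\right) + c{\left(-37 \right)} = 36 \left(-38 - 37\right) + \sqrt{- 37 \left(-3 - 37\right)} = 36 \left(-75\right) + \sqrt{\left(-37\right) \left(-40\right)} = -2700 + \sqrt{1480} = -2700 + 2 \sqrt{370}$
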